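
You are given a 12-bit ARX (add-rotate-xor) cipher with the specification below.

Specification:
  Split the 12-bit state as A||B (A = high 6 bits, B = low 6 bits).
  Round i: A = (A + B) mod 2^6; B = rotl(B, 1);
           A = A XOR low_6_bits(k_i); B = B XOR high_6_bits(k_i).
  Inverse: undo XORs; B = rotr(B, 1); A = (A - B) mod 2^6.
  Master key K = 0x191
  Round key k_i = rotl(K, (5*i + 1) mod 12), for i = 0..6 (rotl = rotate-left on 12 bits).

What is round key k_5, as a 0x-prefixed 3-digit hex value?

0x644

K = 0x191
k_0 = rotl(K, (5*0+1) mod 12) = rotl(K, 1) = 0x322
k_1 = rotl(K, (5*1+1) mod 12) = rotl(K, 6) = 0x446
k_2 = rotl(K, (5*2+1) mod 12) = rotl(K, 11) = 0x8C8
k_3 = rotl(K, (5*3+1) mod 12) = rotl(K, 4) = 0x911
k_4 = rotl(K, (5*4+1) mod 12) = rotl(K, 9) = 0x232
k_5 = rotl(K, (5*5+1) mod 12) = rotl(K, 2) = 0x644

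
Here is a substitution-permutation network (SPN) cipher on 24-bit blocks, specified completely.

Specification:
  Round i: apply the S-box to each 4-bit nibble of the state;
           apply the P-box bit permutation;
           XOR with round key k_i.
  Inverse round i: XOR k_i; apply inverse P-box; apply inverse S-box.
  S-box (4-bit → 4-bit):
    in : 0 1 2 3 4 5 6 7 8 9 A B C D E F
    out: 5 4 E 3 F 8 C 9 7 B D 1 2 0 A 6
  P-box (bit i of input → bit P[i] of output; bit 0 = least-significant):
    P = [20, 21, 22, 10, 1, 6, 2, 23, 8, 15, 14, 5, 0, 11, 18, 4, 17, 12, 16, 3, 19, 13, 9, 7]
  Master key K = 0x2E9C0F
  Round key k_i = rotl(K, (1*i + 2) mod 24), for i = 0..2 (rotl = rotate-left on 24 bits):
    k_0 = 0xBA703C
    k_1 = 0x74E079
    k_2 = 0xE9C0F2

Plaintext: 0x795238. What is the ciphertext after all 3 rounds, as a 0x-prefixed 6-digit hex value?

s_0 = plaintext = 0x795238
s_1 = Round(s_0, k_0) = 0xC0A0C6
s_2 = Round(s_1, k_1) = 0x338528
s_3 = Round(s_2, k_2) = 0x17F897

0x17F897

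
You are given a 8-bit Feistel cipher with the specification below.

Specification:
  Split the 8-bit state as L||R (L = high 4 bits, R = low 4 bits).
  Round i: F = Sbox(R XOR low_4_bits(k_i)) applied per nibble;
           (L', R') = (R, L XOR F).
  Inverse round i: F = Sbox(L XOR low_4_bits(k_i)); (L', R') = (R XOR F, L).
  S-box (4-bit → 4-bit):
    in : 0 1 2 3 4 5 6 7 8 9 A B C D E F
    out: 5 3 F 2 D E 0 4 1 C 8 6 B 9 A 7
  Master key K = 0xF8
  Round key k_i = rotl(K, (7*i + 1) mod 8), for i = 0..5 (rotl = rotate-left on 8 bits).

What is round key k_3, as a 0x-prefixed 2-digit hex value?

K = 0xF8
k_0 = rotl(K, (7*0+1) mod 8) = rotl(K, 1) = 0xF1
k_1 = rotl(K, (7*1+1) mod 8) = rotl(K, 0) = 0xF8
k_2 = rotl(K, (7*2+1) mod 8) = rotl(K, 7) = 0x7C
k_3 = rotl(K, (7*3+1) mod 8) = rotl(K, 6) = 0x3E

0x3E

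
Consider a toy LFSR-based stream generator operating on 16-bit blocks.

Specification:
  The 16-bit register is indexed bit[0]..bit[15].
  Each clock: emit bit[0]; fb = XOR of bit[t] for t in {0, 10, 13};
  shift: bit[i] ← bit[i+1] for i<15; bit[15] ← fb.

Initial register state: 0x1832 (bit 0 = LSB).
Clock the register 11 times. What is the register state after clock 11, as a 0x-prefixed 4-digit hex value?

reg_0 = 0x1832
clock 1: out=0, reg = 0x0C19
clock 2: out=1, reg = 0x060C
clock 3: out=0, reg = 0x8306
clock 4: out=0, reg = 0x4183
clock 5: out=1, reg = 0xA0C1
clock 6: out=1, reg = 0x5060
clock 7: out=0, reg = 0x2830
clock 8: out=0, reg = 0x9418
clock 9: out=0, reg = 0xCA0C
clock 10: out=0, reg = 0x6506
clock 11: out=0, reg = 0x3283

0x3283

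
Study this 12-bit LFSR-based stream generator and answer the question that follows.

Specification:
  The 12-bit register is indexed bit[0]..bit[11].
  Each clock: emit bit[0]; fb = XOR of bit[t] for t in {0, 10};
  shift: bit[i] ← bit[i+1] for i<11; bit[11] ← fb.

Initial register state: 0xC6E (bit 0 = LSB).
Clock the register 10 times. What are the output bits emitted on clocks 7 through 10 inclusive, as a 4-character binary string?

1000

reg_0 = 0xC6E
clock 1: out=0, reg = 0xE37
clock 2: out=1, reg = 0x71B
clock 3: out=1, reg = 0x38D
clock 4: out=1, reg = 0x9C6
clock 5: out=0, reg = 0x4E3
clock 6: out=1, reg = 0x271
clock 7: out=1, reg = 0x938
clock 8: out=0, reg = 0x49C
clock 9: out=0, reg = 0xA4E
clock 10: out=0, reg = 0x527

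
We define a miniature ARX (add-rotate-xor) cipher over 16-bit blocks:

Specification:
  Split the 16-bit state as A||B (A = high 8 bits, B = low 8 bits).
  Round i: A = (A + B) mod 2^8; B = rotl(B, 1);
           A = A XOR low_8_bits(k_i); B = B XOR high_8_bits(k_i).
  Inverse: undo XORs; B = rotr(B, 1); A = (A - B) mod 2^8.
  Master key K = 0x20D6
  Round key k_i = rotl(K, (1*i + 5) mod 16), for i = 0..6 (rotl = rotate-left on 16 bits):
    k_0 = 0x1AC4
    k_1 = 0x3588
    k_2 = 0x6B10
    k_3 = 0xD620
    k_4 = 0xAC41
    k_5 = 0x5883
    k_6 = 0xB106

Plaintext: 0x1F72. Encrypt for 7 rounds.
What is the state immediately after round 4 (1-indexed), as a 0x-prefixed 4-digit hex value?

0x8D23

s_0 = plaintext = 0x1F72
s_1 = Round(s_0, k_0) = 0x55FE
s_2 = Round(s_1, k_1) = 0xDBC8
s_3 = Round(s_2, k_2) = 0xB3FA
s_4 = Round(s_3, k_3) = 0x8D23
s_5 = Round(s_4, k_4) = 0xF1EA
s_6 = Round(s_5, k_5) = 0x588D
s_7 = Round(s_6, k_6) = 0xE3AA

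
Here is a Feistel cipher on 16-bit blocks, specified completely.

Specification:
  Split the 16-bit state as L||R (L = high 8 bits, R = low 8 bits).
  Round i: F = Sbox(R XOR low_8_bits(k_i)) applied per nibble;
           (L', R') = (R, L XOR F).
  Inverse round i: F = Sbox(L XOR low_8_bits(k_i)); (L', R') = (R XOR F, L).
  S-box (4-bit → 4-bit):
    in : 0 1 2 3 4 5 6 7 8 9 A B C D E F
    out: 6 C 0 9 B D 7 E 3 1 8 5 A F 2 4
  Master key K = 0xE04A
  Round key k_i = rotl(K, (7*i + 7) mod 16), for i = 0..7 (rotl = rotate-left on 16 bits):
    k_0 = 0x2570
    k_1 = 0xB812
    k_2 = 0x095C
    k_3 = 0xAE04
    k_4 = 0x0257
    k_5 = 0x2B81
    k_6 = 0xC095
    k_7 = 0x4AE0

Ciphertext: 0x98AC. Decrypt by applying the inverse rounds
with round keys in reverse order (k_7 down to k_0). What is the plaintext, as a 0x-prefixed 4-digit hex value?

0x814D

s_0 = ciphertext = 0x98AC
s_1 = InvRound(s_0, k_7) = 0x4F98
s_2 = InvRound(s_1, k_6) = 0x604F
s_3 = InvRound(s_2, k_5) = 0x6360
s_4 = InvRound(s_3, k_4) = 0xFB63
s_5 = InvRound(s_4, k_3) = 0x27FB
s_6 = InvRound(s_5, k_2) = 0x1E27
s_7 = InvRound(s_6, k_1) = 0x4D1E
s_8 = InvRound(s_7, k_0) = 0x814D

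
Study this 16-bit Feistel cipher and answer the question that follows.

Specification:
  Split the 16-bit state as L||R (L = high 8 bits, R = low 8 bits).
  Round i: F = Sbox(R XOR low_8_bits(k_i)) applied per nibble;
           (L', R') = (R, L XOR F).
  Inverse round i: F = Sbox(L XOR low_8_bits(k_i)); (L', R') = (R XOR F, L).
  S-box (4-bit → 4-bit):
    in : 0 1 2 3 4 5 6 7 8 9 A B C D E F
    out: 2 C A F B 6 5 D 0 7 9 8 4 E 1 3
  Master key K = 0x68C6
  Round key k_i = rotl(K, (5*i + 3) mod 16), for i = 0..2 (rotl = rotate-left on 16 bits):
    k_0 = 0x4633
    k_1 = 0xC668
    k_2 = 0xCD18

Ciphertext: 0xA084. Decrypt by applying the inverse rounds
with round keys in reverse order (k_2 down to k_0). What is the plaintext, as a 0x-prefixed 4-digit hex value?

s_0 = ciphertext = 0xA084
s_1 = InvRound(s_0, k_2) = 0x04A0
s_2 = InvRound(s_1, k_1) = 0xF404
s_3 = InvRound(s_2, k_0) = 0x49F4

0x49F4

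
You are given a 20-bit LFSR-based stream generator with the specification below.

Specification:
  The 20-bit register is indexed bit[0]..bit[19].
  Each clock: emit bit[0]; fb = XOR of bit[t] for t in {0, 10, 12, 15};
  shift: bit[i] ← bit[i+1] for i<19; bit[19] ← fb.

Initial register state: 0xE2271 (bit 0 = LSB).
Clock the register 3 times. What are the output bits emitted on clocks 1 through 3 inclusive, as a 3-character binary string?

reg_0 = 0xE2271
clock 1: out=1, reg = 0xF1138
clock 2: out=0, reg = 0xF889C
clock 3: out=0, reg = 0xFC44E

100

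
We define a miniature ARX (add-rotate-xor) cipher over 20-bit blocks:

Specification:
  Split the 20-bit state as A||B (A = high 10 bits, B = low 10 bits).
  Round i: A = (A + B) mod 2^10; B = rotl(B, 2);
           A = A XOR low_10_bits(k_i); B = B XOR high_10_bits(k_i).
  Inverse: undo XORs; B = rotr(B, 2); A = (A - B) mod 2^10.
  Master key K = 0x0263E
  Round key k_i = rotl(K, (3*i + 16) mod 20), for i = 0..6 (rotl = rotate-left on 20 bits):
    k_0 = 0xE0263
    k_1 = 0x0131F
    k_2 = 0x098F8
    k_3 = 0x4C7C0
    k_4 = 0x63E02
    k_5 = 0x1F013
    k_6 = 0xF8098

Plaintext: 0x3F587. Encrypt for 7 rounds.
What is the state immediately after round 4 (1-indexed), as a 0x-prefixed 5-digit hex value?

0x452B0

s_0 = plaintext = 0x3F587
s_1 = Round(s_0, k_0) = 0x39D9D
s_2 = Round(s_1, k_1) = 0x66E71
s_3 = Round(s_2, k_2) = 0x3D1E0
s_4 = Round(s_3, k_3) = 0x452B0
s_5 = Round(s_4, k_4) = 0x71B4D
s_6 = Round(s_5, k_5) = 0x4014B
s_7 = Round(s_6, k_6) = 0xB4ECD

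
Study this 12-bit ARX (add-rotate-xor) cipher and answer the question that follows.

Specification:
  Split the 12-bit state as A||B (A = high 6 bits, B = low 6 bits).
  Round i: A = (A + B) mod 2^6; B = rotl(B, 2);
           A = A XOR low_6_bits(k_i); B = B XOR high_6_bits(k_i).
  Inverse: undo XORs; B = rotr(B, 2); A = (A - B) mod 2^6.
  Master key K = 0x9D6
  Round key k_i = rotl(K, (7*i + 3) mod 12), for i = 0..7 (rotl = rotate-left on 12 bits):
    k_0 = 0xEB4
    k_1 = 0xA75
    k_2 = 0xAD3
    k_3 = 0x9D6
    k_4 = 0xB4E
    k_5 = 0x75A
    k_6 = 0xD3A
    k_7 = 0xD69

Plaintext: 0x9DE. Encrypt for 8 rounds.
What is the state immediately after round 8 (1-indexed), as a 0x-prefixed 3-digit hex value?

0xC9D

s_0 = plaintext = 0x9DE
s_1 = Round(s_0, k_0) = 0xC43
s_2 = Round(s_1, k_1) = 0x065
s_3 = Round(s_2, k_2) = 0xD7D
s_4 = Round(s_3, k_3) = 0x910
s_5 = Round(s_4, k_4) = 0xEAC
s_6 = Round(s_5, k_5) = 0xF2F
s_7 = Round(s_6, k_6) = 0x44A
s_8 = Round(s_7, k_7) = 0xC9D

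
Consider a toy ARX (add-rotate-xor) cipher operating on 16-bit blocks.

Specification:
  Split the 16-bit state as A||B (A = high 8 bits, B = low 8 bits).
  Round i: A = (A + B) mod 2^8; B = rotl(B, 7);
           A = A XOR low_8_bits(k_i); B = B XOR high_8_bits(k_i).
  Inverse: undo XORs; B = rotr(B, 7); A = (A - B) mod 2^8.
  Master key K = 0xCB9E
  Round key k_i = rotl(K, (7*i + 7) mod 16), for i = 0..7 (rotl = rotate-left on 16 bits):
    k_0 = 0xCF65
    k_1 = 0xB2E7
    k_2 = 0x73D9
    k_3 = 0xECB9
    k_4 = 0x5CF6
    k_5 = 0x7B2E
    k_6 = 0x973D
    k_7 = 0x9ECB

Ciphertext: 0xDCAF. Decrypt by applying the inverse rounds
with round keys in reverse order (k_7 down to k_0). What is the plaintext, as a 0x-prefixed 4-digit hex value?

s_0 = ciphertext = 0xDCAF
s_1 = InvRound(s_0, k_7) = 0xB562
s_2 = InvRound(s_1, k_6) = 0x9DEB
s_3 = InvRound(s_2, k_5) = 0x9221
s_4 = InvRound(s_3, k_4) = 0x6AFA
s_5 = InvRound(s_4, k_3) = 0xA72C
s_6 = InvRound(s_5, k_2) = 0xC0BE
s_7 = InvRound(s_6, k_1) = 0x0F18
s_8 = InvRound(s_7, k_0) = 0xBBAF

0xBBAF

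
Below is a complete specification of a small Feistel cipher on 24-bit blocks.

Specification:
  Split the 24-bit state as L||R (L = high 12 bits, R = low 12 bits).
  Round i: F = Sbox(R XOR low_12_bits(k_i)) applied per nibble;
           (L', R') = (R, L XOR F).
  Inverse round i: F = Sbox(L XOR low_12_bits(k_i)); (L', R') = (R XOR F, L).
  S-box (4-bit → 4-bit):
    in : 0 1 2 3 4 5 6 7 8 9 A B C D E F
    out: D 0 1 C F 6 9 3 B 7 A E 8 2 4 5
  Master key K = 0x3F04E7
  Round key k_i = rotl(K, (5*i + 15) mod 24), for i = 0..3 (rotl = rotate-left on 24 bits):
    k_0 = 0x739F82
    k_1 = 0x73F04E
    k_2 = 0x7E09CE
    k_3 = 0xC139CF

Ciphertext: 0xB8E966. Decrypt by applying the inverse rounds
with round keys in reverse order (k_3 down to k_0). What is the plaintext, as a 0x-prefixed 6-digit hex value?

0xC0F638

s_0 = ciphertext = 0xB8E966
s_1 = InvRound(s_0, k_3) = 0x896B8E
s_2 = InvRound(s_1, k_2) = 0xBE5896
s_3 = InvRound(s_2, k_1) = 0x638BE5
s_4 = InvRound(s_3, k_0) = 0xC0F638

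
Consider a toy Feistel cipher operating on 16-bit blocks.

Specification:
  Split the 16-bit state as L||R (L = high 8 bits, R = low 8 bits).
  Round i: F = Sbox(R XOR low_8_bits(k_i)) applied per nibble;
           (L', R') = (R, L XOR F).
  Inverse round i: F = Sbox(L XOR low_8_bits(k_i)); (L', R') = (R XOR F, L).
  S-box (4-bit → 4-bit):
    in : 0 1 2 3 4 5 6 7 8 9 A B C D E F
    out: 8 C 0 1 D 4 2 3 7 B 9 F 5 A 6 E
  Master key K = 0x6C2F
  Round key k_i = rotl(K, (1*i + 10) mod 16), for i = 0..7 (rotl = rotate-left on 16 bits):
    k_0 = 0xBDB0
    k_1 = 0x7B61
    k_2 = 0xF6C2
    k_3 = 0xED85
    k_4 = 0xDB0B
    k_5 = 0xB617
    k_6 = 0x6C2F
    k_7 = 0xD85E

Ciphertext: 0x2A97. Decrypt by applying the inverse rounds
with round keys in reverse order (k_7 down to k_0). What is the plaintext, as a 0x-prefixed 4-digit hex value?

s_0 = ciphertext = 0x2A97
s_1 = InvRound(s_0, k_7) = 0xAA2A
s_2 = InvRound(s_1, k_6) = 0x5EAA
s_3 = InvRound(s_2, k_5) = 0x715E
s_4 = InvRound(s_3, k_4) = 0x6771
s_5 = InvRound(s_4, k_3) = 0x1167
s_6 = InvRound(s_5, k_2) = 0xC611
s_7 = InvRound(s_6, k_1) = 0x82C6
s_8 = InvRound(s_7, k_0) = 0xD682

0xD682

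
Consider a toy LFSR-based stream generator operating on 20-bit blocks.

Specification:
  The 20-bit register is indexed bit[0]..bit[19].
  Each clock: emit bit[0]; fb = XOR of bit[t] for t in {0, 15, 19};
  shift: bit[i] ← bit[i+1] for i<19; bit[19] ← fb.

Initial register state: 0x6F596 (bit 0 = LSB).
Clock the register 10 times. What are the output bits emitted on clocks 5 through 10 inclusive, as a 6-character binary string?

reg_0 = 0x6F596
clock 1: out=0, reg = 0xB7ACB
clock 2: out=1, reg = 0x5BD65
clock 3: out=1, reg = 0x2DEB2
clock 4: out=0, reg = 0x96F59
clock 5: out=1, reg = 0x4B7AC
clock 6: out=0, reg = 0xA5BD6
clock 7: out=0, reg = 0xD2DEB
clock 8: out=1, reg = 0x696F5
clock 9: out=1, reg = 0x34B7A
clock 10: out=0, reg = 0x1A5BD

100110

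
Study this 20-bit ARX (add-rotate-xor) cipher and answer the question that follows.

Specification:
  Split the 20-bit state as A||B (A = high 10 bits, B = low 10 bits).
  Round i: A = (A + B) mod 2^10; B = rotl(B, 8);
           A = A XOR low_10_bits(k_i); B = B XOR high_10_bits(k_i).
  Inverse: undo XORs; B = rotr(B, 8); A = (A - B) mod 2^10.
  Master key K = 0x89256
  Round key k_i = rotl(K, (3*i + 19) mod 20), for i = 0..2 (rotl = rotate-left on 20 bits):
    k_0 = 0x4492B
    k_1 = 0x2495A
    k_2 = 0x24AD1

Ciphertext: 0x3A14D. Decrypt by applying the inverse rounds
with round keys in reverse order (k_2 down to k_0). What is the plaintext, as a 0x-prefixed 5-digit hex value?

0x95AB6

s_0 = ciphertext = 0x3A14D
s_1 = InvRound(s_0, k_2) = 0xAF37D
s_2 = InvRound(s_1, k_1) = 0x09FBF
s_3 = InvRound(s_2, k_0) = 0x95AB6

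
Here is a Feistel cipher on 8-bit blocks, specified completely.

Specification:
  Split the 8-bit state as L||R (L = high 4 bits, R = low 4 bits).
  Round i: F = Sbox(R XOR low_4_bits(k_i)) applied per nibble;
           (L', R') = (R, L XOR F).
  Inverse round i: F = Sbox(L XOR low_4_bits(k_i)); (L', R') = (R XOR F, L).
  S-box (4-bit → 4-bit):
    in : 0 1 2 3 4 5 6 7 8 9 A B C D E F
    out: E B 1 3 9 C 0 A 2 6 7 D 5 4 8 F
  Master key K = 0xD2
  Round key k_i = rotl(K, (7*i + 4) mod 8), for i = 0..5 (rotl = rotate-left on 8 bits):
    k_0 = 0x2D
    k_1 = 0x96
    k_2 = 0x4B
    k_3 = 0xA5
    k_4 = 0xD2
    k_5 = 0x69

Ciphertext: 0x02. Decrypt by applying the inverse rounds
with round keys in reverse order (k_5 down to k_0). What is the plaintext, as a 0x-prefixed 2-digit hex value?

0x54

s_0 = ciphertext = 0x02
s_1 = InvRound(s_0, k_5) = 0x40
s_2 = InvRound(s_1, k_4) = 0x04
s_3 = InvRound(s_2, k_3) = 0x80
s_4 = InvRound(s_3, k_2) = 0x38
s_5 = InvRound(s_4, k_1) = 0x43
s_6 = InvRound(s_5, k_0) = 0x54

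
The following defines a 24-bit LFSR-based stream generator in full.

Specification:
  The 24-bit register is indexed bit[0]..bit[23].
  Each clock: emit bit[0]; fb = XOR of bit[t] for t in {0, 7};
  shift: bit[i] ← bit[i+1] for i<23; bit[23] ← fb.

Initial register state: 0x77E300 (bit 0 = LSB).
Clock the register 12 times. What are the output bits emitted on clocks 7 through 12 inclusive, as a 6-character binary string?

001100

reg_0 = 0x77E300
clock 1: out=0, reg = 0x3BF180
clock 2: out=0, reg = 0x9DF8C0
clock 3: out=0, reg = 0xCEFC60
clock 4: out=0, reg = 0x677E30
clock 5: out=0, reg = 0x33BF18
clock 6: out=0, reg = 0x19DF8C
clock 7: out=0, reg = 0x8CEFC6
clock 8: out=0, reg = 0xC677E3
clock 9: out=1, reg = 0x633BF1
clock 10: out=1, reg = 0x319DF8
clock 11: out=0, reg = 0x98CEFC
clock 12: out=0, reg = 0xCC677E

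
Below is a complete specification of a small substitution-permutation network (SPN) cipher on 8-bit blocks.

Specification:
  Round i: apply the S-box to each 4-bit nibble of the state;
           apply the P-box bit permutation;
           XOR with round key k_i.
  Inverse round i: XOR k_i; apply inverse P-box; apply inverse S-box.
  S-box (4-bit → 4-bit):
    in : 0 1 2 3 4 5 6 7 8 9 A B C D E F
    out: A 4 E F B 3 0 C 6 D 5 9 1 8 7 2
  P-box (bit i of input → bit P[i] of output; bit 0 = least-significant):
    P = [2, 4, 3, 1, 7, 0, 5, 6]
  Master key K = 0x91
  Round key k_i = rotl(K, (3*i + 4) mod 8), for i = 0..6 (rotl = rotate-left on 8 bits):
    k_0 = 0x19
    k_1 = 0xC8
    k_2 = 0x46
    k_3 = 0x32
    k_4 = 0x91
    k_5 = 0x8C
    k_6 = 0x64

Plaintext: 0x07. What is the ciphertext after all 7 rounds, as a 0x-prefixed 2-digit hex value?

0x8A

s_0 = plaintext = 0x07
s_1 = Round(s_0, k_0) = 0x52
s_2 = Round(s_1, k_1) = 0x53
s_3 = Round(s_2, k_2) = 0xD9
s_4 = Round(s_3, k_3) = 0x7C
s_5 = Round(s_4, k_4) = 0xF5
s_6 = Round(s_5, k_5) = 0x99
s_7 = Round(s_6, k_6) = 0x8A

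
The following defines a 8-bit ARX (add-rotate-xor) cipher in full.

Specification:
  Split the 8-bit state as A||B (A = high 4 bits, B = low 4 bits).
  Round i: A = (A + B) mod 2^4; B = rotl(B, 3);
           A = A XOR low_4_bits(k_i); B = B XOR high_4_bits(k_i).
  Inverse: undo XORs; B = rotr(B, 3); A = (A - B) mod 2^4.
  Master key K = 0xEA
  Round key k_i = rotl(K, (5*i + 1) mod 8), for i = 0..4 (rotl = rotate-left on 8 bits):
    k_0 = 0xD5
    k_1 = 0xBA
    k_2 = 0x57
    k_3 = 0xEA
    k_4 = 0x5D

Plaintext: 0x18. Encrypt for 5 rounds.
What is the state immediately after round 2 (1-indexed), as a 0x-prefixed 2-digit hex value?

s_0 = plaintext = 0x18
s_1 = Round(s_0, k_0) = 0xC9
s_2 = Round(s_1, k_1) = 0xF7
s_3 = Round(s_2, k_2) = 0x1E
s_4 = Round(s_3, k_3) = 0x59
s_5 = Round(s_4, k_4) = 0x39

0xF7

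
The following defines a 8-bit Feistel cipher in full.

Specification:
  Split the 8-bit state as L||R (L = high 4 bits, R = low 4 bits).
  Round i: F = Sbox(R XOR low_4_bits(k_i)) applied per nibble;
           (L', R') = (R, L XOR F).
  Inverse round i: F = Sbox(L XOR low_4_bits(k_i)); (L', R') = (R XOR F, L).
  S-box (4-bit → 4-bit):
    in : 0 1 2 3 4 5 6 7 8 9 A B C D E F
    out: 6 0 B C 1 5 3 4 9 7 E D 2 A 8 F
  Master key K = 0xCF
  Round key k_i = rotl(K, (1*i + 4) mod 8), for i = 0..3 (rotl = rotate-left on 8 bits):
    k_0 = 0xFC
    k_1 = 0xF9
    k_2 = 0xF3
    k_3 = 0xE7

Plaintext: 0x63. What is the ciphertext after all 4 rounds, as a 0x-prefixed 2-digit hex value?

s_0 = plaintext = 0x63
s_1 = Round(s_0, k_0) = 0x39
s_2 = Round(s_1, k_1) = 0x95
s_3 = Round(s_2, k_2) = 0x5A
s_4 = Round(s_3, k_3) = 0xAF

0xAF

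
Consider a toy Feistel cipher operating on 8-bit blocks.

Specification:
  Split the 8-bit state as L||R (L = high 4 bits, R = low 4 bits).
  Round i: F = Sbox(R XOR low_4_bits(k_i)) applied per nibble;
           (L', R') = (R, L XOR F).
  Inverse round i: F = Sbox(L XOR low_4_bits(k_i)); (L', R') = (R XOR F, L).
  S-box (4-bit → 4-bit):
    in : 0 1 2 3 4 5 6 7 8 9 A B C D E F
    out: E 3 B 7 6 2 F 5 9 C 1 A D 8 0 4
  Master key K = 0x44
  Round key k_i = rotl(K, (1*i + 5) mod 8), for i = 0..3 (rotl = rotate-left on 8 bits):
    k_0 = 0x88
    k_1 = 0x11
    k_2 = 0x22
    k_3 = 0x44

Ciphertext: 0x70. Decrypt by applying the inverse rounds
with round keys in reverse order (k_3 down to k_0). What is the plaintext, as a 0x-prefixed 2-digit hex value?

0x91

s_0 = ciphertext = 0x70
s_1 = InvRound(s_0, k_3) = 0x77
s_2 = InvRound(s_1, k_2) = 0x57
s_3 = InvRound(s_2, k_1) = 0x15
s_4 = InvRound(s_3, k_0) = 0x91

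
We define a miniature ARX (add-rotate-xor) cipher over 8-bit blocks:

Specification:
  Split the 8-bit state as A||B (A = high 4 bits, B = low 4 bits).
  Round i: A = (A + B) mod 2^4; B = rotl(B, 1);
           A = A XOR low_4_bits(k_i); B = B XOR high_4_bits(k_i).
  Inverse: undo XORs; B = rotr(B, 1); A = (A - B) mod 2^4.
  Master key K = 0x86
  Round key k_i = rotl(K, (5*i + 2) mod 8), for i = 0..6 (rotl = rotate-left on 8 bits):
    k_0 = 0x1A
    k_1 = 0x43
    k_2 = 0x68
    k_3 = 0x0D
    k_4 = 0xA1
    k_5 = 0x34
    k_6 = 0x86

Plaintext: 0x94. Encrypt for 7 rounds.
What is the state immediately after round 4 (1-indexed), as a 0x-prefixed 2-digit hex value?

s_0 = plaintext = 0x94
s_1 = Round(s_0, k_0) = 0x79
s_2 = Round(s_1, k_1) = 0x37
s_3 = Round(s_2, k_2) = 0x28
s_4 = Round(s_3, k_3) = 0x71
s_5 = Round(s_4, k_4) = 0x98
s_6 = Round(s_5, k_5) = 0x52
s_7 = Round(s_6, k_6) = 0x1C

0x71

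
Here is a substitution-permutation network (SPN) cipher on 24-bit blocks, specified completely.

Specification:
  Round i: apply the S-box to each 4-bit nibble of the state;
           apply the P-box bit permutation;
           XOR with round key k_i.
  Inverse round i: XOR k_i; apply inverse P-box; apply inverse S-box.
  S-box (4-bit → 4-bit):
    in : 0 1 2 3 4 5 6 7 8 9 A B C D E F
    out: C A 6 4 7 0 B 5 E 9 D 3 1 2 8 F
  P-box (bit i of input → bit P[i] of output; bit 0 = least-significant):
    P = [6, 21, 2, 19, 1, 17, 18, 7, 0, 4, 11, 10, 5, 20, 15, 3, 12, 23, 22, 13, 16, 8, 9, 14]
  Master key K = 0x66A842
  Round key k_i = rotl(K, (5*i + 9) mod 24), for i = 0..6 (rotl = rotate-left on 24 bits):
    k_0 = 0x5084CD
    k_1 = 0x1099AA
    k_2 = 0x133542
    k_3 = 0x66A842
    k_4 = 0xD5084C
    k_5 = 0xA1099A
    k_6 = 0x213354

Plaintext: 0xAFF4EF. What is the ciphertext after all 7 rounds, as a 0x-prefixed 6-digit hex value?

0x62368D

s_0 = plaintext = 0xAFF4EF
s_1 = Round(s_0, k_0) = 0xA97E30
s_2 = Round(s_1, k_1) = 0x1D6F8E
s_3 = Round(s_2, k_2) = 0x8D78FB
s_4 = Round(s_3, k_3) = 0xC067B0
s_5 = Round(s_4, k_4) = 0x8E2063
s_6 = Round(s_5, k_5) = 0xB3E61C
s_7 = Round(s_6, k_6) = 0x62368D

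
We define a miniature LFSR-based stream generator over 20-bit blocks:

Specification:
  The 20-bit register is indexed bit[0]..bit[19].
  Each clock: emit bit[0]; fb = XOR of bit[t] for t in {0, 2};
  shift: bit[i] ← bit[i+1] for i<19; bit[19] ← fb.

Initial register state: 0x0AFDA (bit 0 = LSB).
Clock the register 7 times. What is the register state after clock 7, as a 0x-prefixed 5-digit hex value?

reg_0 = 0x0AFDA
clock 1: out=0, reg = 0x057ED
clock 2: out=1, reg = 0x02BF6
clock 3: out=0, reg = 0x815FB
clock 4: out=1, reg = 0xC0AFD
clock 5: out=1, reg = 0x6057E
clock 6: out=0, reg = 0xB02BF
clock 7: out=1, reg = 0x5815F

0x5815F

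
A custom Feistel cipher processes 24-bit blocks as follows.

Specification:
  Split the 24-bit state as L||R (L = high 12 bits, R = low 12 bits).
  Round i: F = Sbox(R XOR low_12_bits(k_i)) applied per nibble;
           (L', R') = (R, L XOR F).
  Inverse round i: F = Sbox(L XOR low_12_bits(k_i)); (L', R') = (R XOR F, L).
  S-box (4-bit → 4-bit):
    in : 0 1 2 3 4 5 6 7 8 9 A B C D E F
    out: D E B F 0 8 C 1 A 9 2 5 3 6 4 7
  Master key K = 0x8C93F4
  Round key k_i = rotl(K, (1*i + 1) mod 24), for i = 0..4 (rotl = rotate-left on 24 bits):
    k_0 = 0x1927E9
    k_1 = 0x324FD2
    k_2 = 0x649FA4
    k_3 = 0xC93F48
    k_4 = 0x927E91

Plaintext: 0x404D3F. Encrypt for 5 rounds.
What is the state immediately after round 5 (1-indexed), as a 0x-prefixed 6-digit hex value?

s_0 = plaintext = 0x404D3F
s_1 = Round(s_0, k_0) = 0xD3F668
s_2 = Round(s_1, k_1) = 0x66846D
s_3 = Round(s_2, k_2) = 0x46D351
s_4 = Round(s_3, k_3) = 0x351784
s_5 = Round(s_4, k_4) = 0x784AB9

0x784AB9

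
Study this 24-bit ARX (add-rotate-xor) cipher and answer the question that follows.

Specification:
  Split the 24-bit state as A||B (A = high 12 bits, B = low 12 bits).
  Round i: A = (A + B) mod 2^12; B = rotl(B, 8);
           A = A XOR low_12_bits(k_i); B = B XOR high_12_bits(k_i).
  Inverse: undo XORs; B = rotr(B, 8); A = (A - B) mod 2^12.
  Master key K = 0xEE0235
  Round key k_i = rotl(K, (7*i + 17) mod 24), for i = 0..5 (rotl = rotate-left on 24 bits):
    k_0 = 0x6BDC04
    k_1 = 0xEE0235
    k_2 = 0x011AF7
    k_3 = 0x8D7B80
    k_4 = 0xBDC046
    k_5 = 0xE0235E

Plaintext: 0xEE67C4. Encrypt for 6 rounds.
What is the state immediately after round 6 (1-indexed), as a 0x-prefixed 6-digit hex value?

0x3C032A

s_0 = plaintext = 0xEE67C4
s_1 = Round(s_0, k_0) = 0xAAE2C1
s_2 = Round(s_1, k_1) = 0xF5AFCC
s_3 = Round(s_2, k_2) = 0x5D1CED
s_4 = Round(s_3, k_3) = 0x93E519
s_5 = Round(s_4, k_4) = 0xE1128D
s_6 = Round(s_5, k_5) = 0x3C032A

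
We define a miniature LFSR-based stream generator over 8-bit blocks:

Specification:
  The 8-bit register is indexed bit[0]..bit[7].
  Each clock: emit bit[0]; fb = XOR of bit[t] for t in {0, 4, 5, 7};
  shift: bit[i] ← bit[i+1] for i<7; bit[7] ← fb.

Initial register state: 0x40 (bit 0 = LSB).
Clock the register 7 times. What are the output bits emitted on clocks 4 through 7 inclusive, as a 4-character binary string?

0001

reg_0 = 0x40
clock 1: out=0, reg = 0x20
clock 2: out=0, reg = 0x90
clock 3: out=0, reg = 0x48
clock 4: out=0, reg = 0x24
clock 5: out=0, reg = 0x92
clock 6: out=0, reg = 0x49
clock 7: out=1, reg = 0xA4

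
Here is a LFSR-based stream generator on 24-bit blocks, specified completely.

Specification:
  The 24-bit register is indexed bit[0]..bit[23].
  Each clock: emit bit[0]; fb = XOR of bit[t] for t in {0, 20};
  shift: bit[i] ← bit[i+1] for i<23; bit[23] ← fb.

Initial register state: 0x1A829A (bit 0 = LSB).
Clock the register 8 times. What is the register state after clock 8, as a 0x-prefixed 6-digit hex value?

reg_0 = 0x1A829A
clock 1: out=0, reg = 0x8D414D
clock 2: out=1, reg = 0xC6A0A6
clock 3: out=0, reg = 0x635053
clock 4: out=1, reg = 0xB1A829
clock 5: out=1, reg = 0x58D414
clock 6: out=0, reg = 0xAC6A0A
clock 7: out=0, reg = 0x563505
clock 8: out=1, reg = 0x2B1A82

0x2B1A82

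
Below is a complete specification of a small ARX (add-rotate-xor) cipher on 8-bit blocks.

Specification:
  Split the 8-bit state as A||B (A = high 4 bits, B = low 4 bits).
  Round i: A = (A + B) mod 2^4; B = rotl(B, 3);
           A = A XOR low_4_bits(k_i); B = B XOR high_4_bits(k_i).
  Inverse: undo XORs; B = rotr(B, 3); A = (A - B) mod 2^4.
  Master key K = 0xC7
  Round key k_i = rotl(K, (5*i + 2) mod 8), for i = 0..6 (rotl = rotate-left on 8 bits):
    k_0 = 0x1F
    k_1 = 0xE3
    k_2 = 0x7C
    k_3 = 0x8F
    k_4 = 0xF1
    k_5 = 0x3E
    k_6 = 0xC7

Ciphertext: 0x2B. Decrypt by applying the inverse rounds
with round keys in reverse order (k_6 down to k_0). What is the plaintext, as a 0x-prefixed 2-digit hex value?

s_0 = ciphertext = 0x2B
s_1 = InvRound(s_0, k_6) = 0x7E
s_2 = InvRound(s_1, k_5) = 0xEB
s_3 = InvRound(s_2, k_4) = 0x78
s_4 = InvRound(s_3, k_3) = 0x80
s_5 = InvRound(s_4, k_2) = 0x6E
s_6 = InvRound(s_5, k_1) = 0x50
s_7 = InvRound(s_6, k_0) = 0x82

0x82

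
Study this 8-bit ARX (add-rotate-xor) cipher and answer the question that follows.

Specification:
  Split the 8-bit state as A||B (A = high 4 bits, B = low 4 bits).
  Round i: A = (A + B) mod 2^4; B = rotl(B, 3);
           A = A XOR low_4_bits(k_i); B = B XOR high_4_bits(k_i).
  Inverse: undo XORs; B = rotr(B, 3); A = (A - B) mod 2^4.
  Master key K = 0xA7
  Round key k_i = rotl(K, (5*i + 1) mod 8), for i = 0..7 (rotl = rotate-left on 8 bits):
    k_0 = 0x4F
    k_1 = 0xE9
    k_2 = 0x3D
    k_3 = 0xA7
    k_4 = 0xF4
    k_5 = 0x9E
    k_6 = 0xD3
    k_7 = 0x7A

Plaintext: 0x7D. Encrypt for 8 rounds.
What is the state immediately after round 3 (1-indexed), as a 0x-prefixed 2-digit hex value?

s_0 = plaintext = 0x7D
s_1 = Round(s_0, k_0) = 0xBA
s_2 = Round(s_1, k_1) = 0xCB
s_3 = Round(s_2, k_2) = 0xAE
s_4 = Round(s_3, k_3) = 0xFD
s_5 = Round(s_4, k_4) = 0x81
s_6 = Round(s_5, k_5) = 0x71
s_7 = Round(s_6, k_6) = 0xB5
s_8 = Round(s_7, k_7) = 0xAD

0xAE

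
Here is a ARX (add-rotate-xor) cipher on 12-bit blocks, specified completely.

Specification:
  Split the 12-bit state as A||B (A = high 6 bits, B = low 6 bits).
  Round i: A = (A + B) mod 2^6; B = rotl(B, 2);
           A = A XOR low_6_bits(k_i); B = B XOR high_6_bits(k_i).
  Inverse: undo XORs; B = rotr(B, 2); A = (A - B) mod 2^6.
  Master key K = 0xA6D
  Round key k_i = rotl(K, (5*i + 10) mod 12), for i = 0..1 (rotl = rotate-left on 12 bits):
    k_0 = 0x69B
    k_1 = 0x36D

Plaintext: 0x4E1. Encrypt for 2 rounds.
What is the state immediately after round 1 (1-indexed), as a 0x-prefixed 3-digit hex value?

0xBDC

s_0 = plaintext = 0x4E1
s_1 = Round(s_0, k_0) = 0xBDC
s_2 = Round(s_1, k_1) = 0x9BC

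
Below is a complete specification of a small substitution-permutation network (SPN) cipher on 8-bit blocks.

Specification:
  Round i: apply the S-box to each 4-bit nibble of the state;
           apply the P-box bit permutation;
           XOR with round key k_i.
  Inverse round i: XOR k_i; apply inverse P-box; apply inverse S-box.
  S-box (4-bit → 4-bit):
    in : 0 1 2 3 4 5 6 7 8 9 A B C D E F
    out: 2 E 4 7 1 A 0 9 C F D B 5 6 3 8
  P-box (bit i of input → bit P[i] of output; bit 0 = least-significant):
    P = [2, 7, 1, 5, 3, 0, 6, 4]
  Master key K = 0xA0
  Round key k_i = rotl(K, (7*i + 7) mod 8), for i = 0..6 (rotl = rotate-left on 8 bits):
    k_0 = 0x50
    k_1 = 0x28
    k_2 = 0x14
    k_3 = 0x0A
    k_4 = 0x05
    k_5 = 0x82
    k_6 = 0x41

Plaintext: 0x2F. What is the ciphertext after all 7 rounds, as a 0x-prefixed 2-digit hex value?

0x4E

s_0 = plaintext = 0x2F
s_1 = Round(s_0, k_0) = 0x30
s_2 = Round(s_1, k_1) = 0xE1
s_3 = Round(s_2, k_2) = 0xBF
s_4 = Round(s_3, k_3) = 0x33
s_5 = Round(s_4, k_4) = 0xCA
s_6 = Round(s_5, k_5) = 0xEC
s_7 = Round(s_6, k_6) = 0x4E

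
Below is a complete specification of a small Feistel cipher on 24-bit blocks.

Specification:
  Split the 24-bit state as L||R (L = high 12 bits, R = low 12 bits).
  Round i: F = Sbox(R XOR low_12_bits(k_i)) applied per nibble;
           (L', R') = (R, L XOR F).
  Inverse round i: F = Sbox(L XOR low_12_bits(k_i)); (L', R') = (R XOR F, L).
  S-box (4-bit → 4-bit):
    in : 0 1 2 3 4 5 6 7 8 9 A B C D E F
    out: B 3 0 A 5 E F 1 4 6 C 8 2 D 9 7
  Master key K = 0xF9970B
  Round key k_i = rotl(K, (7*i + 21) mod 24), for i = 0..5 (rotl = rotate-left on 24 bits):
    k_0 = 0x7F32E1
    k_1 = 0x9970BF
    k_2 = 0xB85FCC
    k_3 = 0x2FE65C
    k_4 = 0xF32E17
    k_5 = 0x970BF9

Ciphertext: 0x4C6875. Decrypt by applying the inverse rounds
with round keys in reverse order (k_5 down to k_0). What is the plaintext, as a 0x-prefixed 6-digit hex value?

s_0 = ciphertext = 0x4C6875
s_1 = InvRound(s_0, k_5) = 0xFD24C6
s_2 = InvRound(s_1, k_4) = 0x7E8FD2
s_3 = InvRound(s_2, k_3) = 0xC577E8
s_4 = InvRound(s_3, k_2) = 0xD80C57
s_5 = InvRound(s_4, k_1) = 0x1F0D80
s_6 = InvRound(s_5, k_0) = 0x7B31F0

0x7B31F0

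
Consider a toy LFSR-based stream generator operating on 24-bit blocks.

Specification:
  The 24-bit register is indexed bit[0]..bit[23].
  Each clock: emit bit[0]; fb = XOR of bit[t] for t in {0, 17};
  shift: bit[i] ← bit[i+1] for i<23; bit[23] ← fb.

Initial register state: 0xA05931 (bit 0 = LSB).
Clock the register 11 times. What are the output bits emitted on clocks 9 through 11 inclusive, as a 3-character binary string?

reg_0 = 0xA05931
clock 1: out=1, reg = 0xD02C98
clock 2: out=0, reg = 0x68164C
clock 3: out=0, reg = 0x340B26
clock 4: out=0, reg = 0x1A0593
clock 5: out=1, reg = 0x0D02C9
clock 6: out=1, reg = 0x868164
clock 7: out=0, reg = 0xC340B2
clock 8: out=0, reg = 0xE1A059
clock 9: out=1, reg = 0xF0D02C
clock 10: out=0, reg = 0x786816
clock 11: out=0, reg = 0x3C340B

100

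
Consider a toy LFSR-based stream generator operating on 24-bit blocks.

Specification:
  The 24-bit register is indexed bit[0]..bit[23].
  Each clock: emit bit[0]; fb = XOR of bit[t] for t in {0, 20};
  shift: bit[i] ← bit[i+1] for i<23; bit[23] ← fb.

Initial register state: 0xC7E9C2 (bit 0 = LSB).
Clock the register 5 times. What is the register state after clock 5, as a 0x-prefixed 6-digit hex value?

reg_0 = 0xC7E9C2
clock 1: out=0, reg = 0x63F4E1
clock 2: out=1, reg = 0xB1FA70
clock 3: out=0, reg = 0xD8FD38
clock 4: out=0, reg = 0xEC7E9C
clock 5: out=0, reg = 0x763F4E

0x763F4E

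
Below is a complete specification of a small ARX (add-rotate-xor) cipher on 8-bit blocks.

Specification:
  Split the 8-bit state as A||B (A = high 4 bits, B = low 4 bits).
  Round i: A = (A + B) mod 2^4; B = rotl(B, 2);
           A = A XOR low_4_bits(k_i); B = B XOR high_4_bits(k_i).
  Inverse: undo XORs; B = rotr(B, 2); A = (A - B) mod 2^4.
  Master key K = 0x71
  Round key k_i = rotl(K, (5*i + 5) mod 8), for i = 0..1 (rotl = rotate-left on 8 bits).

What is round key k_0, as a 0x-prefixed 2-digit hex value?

0x2E

K = 0x71
k_0 = rotl(K, (5*0+5) mod 8) = rotl(K, 5) = 0x2E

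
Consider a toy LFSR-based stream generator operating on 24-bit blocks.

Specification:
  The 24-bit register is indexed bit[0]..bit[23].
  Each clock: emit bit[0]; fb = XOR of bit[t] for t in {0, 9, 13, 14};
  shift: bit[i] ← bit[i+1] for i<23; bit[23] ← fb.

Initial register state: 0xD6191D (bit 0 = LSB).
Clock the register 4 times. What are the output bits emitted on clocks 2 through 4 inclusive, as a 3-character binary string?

011

reg_0 = 0xD6191D
clock 1: out=1, reg = 0xEB0C8E
clock 2: out=0, reg = 0x758647
clock 3: out=1, reg = 0x3AC323
clock 4: out=1, reg = 0x9D6191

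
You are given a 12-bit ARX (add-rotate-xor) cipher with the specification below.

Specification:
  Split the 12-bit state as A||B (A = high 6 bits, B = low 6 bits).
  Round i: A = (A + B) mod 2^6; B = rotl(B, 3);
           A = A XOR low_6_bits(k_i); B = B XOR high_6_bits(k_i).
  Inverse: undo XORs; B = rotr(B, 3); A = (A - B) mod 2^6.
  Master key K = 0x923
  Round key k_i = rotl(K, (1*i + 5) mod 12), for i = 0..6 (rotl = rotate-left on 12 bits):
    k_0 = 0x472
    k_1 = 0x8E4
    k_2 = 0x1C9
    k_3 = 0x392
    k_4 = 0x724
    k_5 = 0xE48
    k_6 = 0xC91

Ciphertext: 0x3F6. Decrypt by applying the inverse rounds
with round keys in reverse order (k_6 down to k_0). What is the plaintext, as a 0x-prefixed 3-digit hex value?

0x925

s_0 = ciphertext = 0x3F6
s_1 = InvRound(s_0, k_6) = 0xFA0
s_2 = InvRound(s_1, k_5) = 0xACB
s_3 = InvRound(s_2, k_4) = 0x57A
s_4 = InvRound(s_3, k_3) = 0x866
s_5 = InvRound(s_4, k_2) = 0x70C
s_6 = InvRound(s_5, k_1) = 0xEFD
s_7 = InvRound(s_6, k_0) = 0x925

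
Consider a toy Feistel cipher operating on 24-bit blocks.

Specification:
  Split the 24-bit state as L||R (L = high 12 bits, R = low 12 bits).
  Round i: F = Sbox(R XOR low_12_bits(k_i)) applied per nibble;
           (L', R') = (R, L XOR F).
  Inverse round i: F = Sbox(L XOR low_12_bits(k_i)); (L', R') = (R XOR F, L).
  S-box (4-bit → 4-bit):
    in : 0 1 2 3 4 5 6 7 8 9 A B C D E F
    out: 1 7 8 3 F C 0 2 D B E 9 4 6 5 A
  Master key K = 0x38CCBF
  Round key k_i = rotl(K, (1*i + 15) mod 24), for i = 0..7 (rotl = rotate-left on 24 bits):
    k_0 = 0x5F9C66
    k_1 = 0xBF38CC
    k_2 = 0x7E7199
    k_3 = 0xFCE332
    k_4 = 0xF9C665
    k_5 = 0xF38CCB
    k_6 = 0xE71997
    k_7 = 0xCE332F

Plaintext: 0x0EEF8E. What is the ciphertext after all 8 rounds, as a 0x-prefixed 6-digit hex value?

0xC64519

s_0 = plaintext = 0x0EEF8E
s_1 = Round(s_0, k_0) = 0xF8E3B3
s_2 = Round(s_1, k_1) = 0x3B36A4
s_3 = Round(s_2, k_2) = 0x6A4185
s_4 = Round(s_3, k_3) = 0x185E36
s_5 = Round(s_4, k_4) = 0xE36C46
s_6 = Round(s_5, k_5) = 0xC46FE0
s_7 = Round(s_6, k_6) = 0xFE0C64
s_8 = Round(s_7, k_7) = 0xC64519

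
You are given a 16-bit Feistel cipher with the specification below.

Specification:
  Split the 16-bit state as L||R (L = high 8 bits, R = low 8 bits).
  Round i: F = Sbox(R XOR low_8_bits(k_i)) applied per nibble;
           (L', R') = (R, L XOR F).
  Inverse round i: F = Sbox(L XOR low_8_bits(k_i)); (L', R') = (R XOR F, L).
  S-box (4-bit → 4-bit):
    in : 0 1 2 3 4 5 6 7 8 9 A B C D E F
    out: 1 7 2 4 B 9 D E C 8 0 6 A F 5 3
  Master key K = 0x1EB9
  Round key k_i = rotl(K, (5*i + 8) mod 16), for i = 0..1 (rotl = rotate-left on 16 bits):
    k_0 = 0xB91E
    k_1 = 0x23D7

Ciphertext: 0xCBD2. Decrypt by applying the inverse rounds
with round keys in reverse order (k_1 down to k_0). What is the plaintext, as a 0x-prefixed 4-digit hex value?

s_0 = ciphertext = 0xCBD2
s_1 = InvRound(s_0, k_1) = 0xA8CB
s_2 = InvRound(s_1, k_0) = 0xA6A8

0xA6A8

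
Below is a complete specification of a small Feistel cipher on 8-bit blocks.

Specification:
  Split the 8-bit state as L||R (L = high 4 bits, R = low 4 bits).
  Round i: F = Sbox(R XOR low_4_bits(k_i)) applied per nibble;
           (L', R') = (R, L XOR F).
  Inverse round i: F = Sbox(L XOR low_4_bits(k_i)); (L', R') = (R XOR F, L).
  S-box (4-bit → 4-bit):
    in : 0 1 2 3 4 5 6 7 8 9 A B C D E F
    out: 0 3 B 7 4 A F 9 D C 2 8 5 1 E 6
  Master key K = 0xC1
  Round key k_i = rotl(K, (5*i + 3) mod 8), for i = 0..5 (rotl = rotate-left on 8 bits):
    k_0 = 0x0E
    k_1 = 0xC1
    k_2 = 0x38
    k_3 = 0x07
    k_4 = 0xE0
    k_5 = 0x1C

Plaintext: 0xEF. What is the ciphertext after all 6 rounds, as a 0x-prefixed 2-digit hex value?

s_0 = plaintext = 0xEF
s_1 = Round(s_0, k_0) = 0xFD
s_2 = Round(s_1, k_1) = 0xDA
s_3 = Round(s_2, k_2) = 0xA6
s_4 = Round(s_3, k_3) = 0x69
s_5 = Round(s_4, k_4) = 0x9A
s_6 = Round(s_5, k_5) = 0xA6

0xA6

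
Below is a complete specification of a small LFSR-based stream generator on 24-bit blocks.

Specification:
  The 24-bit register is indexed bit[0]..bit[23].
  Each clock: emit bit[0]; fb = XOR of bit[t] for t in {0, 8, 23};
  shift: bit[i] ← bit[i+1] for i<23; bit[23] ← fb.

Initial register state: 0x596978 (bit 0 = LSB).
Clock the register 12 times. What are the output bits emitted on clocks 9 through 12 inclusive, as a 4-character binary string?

1001

reg_0 = 0x596978
clock 1: out=0, reg = 0xACB4BC
clock 2: out=0, reg = 0xD65A5E
clock 3: out=0, reg = 0xEB2D2F
clock 4: out=1, reg = 0xF59697
clock 5: out=1, reg = 0x7ACB4B
clock 6: out=1, reg = 0x3D65A5
clock 7: out=1, reg = 0x1EB2D2
clock 8: out=0, reg = 0x0F5969
clock 9: out=1, reg = 0x07ACB4
clock 10: out=0, reg = 0x03D65A
clock 11: out=0, reg = 0x01EB2D
clock 12: out=1, reg = 0x00F596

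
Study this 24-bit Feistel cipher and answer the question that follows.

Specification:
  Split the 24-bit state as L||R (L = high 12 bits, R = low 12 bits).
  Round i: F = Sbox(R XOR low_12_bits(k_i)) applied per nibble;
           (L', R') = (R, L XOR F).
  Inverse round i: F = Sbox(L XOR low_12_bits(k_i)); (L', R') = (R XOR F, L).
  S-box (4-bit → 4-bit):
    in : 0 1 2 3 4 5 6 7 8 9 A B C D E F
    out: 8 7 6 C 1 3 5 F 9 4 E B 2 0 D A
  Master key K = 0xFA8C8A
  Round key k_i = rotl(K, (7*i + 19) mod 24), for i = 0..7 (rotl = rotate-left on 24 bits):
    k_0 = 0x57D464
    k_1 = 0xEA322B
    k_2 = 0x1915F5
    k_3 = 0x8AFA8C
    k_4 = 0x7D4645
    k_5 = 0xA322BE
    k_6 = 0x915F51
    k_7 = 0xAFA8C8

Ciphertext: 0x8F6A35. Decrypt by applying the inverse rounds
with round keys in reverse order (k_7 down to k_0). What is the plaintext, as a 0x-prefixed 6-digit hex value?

s_0 = ciphertext = 0x8F6A35
s_1 = InvRound(s_0, k_7) = 0x2F88F6
s_2 = InvRound(s_1, k_6) = 0x8122F8
s_3 = InvRound(s_2, k_5) = 0xC1A812
s_4 = InvRound(s_3, k_4) = 0x628C1A
s_5 = InvRound(s_4, k_3) = 0xEFB628
s_6 = InvRound(s_5, k_2) = 0xDA5EFB
s_7 = InvRound(s_6, k_1) = 0x466DA5
s_8 = InvRound(s_7, k_0) = 0x523466

0x523466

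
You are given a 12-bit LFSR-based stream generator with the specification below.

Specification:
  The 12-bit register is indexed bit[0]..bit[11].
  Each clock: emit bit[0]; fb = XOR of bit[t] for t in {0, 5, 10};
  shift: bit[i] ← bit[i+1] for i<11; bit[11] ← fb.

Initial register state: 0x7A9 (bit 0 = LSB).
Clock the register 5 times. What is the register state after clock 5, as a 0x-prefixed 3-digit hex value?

reg_0 = 0x7A9
clock 1: out=1, reg = 0xBD4
clock 2: out=0, reg = 0x5EA
clock 3: out=0, reg = 0x2F5
clock 4: out=1, reg = 0x17A
clock 5: out=0, reg = 0x8BD

0x8BD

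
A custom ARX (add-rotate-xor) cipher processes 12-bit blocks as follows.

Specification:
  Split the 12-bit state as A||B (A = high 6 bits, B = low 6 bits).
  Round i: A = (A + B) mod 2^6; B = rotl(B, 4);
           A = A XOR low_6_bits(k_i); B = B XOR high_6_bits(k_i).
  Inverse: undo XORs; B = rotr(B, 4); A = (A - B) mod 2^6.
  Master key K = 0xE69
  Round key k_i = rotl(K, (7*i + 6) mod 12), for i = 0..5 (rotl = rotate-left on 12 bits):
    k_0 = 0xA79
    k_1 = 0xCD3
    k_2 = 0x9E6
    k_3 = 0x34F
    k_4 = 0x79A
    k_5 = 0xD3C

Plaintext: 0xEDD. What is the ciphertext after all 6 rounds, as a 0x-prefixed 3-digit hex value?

0xDC7

s_0 = plaintext = 0xEDD
s_1 = Round(s_0, k_0) = 0x87E
s_2 = Round(s_1, k_1) = 0x31C
s_3 = Round(s_2, k_2) = 0x3A0
s_4 = Round(s_3, k_3) = 0x845
s_5 = Round(s_4, k_4) = 0xF0F
s_6 = Round(s_5, k_5) = 0xDC7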